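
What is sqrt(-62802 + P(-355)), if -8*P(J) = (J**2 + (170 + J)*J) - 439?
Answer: I*sqrt(1387354)/4 ≈ 294.46*I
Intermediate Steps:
P(J) = 439/8 - J**2/8 - J*(170 + J)/8 (P(J) = -((J**2 + (170 + J)*J) - 439)/8 = -((J**2 + J*(170 + J)) - 439)/8 = -(-439 + J**2 + J*(170 + J))/8 = 439/8 - J**2/8 - J*(170 + J)/8)
sqrt(-62802 + P(-355)) = sqrt(-62802 + (439/8 - 85/4*(-355) - 1/4*(-355)**2)) = sqrt(-62802 + (439/8 + 30175/4 - 1/4*126025)) = sqrt(-62802 + (439/8 + 30175/4 - 126025/4)) = sqrt(-62802 - 191261/8) = sqrt(-693677/8) = I*sqrt(1387354)/4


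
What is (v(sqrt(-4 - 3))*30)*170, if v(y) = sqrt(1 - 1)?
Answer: 0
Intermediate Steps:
v(y) = 0 (v(y) = sqrt(0) = 0)
(v(sqrt(-4 - 3))*30)*170 = (0*30)*170 = 0*170 = 0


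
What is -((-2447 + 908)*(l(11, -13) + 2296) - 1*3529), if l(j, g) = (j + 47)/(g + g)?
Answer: 45937318/13 ≈ 3.5336e+6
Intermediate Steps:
l(j, g) = (47 + j)/(2*g) (l(j, g) = (47 + j)/((2*g)) = (47 + j)*(1/(2*g)) = (47 + j)/(2*g))
-((-2447 + 908)*(l(11, -13) + 2296) - 1*3529) = -((-2447 + 908)*((1/2)*(47 + 11)/(-13) + 2296) - 1*3529) = -(-1539*((1/2)*(-1/13)*58 + 2296) - 3529) = -(-1539*(-29/13 + 2296) - 3529) = -(-1539*29819/13 - 3529) = -(-45891441/13 - 3529) = -1*(-45937318/13) = 45937318/13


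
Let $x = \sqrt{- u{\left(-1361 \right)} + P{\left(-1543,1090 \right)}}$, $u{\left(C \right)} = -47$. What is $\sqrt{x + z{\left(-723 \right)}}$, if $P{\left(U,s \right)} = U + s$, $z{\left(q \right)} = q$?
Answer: $\sqrt{-723 + i \sqrt{406}} \approx 0.3746 + 26.891 i$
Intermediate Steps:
$x = i \sqrt{406}$ ($x = \sqrt{\left(-1\right) \left(-47\right) + \left(-1543 + 1090\right)} = \sqrt{47 - 453} = \sqrt{-406} = i \sqrt{406} \approx 20.149 i$)
$\sqrt{x + z{\left(-723 \right)}} = \sqrt{i \sqrt{406} - 723} = \sqrt{-723 + i \sqrt{406}}$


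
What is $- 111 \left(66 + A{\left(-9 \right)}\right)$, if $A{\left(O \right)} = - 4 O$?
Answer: $-11322$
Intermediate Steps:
$- 111 \left(66 + A{\left(-9 \right)}\right) = - 111 \left(66 - -36\right) = - 111 \left(66 + 36\right) = \left(-111\right) 102 = -11322$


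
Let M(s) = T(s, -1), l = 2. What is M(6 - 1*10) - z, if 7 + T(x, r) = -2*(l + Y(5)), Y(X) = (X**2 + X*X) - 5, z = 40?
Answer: -141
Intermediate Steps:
Y(X) = -5 + 2*X**2 (Y(X) = (X**2 + X**2) - 5 = 2*X**2 - 5 = -5 + 2*X**2)
T(x, r) = -101 (T(x, r) = -7 - 2*(2 + (-5 + 2*5**2)) = -7 - 2*(2 + (-5 + 2*25)) = -7 - 2*(2 + (-5 + 50)) = -7 - 2*(2 + 45) = -7 - 2*47 = -7 - 94 = -101)
M(s) = -101
M(6 - 1*10) - z = -101 - 1*40 = -101 - 40 = -141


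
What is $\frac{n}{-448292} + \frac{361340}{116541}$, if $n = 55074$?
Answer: $\frac{77783726123}{26122198986} \approx 2.9777$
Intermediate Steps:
$\frac{n}{-448292} + \frac{361340}{116541} = \frac{55074}{-448292} + \frac{361340}{116541} = 55074 \left(- \frac{1}{448292}\right) + 361340 \cdot \frac{1}{116541} = - \frac{27537}{224146} + \frac{361340}{116541} = \frac{77783726123}{26122198986}$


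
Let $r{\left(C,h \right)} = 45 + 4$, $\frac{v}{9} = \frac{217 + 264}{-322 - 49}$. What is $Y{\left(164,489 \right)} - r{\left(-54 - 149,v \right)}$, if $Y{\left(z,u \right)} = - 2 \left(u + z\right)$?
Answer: $-1355$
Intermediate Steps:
$Y{\left(z,u \right)} = - 2 u - 2 z$
$v = - \frac{4329}{371}$ ($v = 9 \frac{217 + 264}{-322 - 49} = 9 \frac{481}{-371} = 9 \cdot 481 \left(- \frac{1}{371}\right) = 9 \left(- \frac{481}{371}\right) = - \frac{4329}{371} \approx -11.668$)
$r{\left(C,h \right)} = 49$
$Y{\left(164,489 \right)} - r{\left(-54 - 149,v \right)} = \left(\left(-2\right) 489 - 328\right) - 49 = \left(-978 - 328\right) - 49 = -1306 - 49 = -1355$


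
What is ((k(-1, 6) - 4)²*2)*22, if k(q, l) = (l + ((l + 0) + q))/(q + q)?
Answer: 3971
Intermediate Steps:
k(q, l) = (q + 2*l)/(2*q) (k(q, l) = (l + (l + q))/((2*q)) = (q + 2*l)*(1/(2*q)) = (q + 2*l)/(2*q))
((k(-1, 6) - 4)²*2)*22 = (((6 + (½)*(-1))/(-1) - 4)²*2)*22 = ((-(6 - ½) - 4)²*2)*22 = ((-1*11/2 - 4)²*2)*22 = ((-11/2 - 4)²*2)*22 = ((-19/2)²*2)*22 = ((361/4)*2)*22 = (361/2)*22 = 3971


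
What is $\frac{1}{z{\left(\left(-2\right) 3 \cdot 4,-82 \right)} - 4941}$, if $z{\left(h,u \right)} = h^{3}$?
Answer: $- \frac{1}{18765} \approx -5.3291 \cdot 10^{-5}$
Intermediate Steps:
$\frac{1}{z{\left(\left(-2\right) 3 \cdot 4,-82 \right)} - 4941} = \frac{1}{\left(\left(-2\right) 3 \cdot 4\right)^{3} - 4941} = \frac{1}{\left(\left(-6\right) 4\right)^{3} - 4941} = \frac{1}{\left(-24\right)^{3} - 4941} = \frac{1}{-13824 - 4941} = \frac{1}{-18765} = - \frac{1}{18765}$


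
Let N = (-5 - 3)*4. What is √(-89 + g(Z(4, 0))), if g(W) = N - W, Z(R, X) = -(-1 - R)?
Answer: 3*I*√14 ≈ 11.225*I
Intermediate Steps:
N = -32 (N = -8*4 = -32)
Z(R, X) = 1 + R
g(W) = -32 - W
√(-89 + g(Z(4, 0))) = √(-89 + (-32 - (1 + 4))) = √(-89 + (-32 - 1*5)) = √(-89 + (-32 - 5)) = √(-89 - 37) = √(-126) = 3*I*√14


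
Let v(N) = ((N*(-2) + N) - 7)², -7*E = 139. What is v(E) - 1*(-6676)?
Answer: 335224/49 ≈ 6841.3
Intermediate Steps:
E = -139/7 (E = -⅐*139 = -139/7 ≈ -19.857)
v(N) = (-7 - N)² (v(N) = ((-2*N + N) - 7)² = (-N - 7)² = (-7 - N)²)
v(E) - 1*(-6676) = (7 - 139/7)² - 1*(-6676) = (-90/7)² + 6676 = 8100/49 + 6676 = 335224/49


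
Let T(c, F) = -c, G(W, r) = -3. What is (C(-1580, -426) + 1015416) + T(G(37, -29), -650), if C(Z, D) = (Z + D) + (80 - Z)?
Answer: 1015073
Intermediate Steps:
C(Z, D) = 80 + D (C(Z, D) = (D + Z) + (80 - Z) = 80 + D)
(C(-1580, -426) + 1015416) + T(G(37, -29), -650) = ((80 - 426) + 1015416) - 1*(-3) = (-346 + 1015416) + 3 = 1015070 + 3 = 1015073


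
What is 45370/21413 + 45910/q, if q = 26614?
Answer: 156467715/40706113 ≈ 3.8438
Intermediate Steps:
45370/21413 + 45910/q = 45370/21413 + 45910/26614 = 45370*(1/21413) + 45910*(1/26614) = 45370/21413 + 22955/13307 = 156467715/40706113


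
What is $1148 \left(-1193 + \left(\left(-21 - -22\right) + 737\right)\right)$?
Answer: $-522340$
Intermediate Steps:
$1148 \left(-1193 + \left(\left(-21 - -22\right) + 737\right)\right) = 1148 \left(-1193 + \left(\left(-21 + 22\right) + 737\right)\right) = 1148 \left(-1193 + \left(1 + 737\right)\right) = 1148 \left(-1193 + 738\right) = 1148 \left(-455\right) = -522340$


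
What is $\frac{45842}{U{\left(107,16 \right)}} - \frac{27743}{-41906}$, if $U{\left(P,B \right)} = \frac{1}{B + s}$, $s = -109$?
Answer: $- \frac{178658073493}{41906} \approx -4.2633 \cdot 10^{6}$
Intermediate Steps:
$U{\left(P,B \right)} = \frac{1}{-109 + B}$ ($U{\left(P,B \right)} = \frac{1}{B - 109} = \frac{1}{-109 + B}$)
$\frac{45842}{U{\left(107,16 \right)}} - \frac{27743}{-41906} = \frac{45842}{\frac{1}{-109 + 16}} - \frac{27743}{-41906} = \frac{45842}{\frac{1}{-93}} - - \frac{27743}{41906} = \frac{45842}{- \frac{1}{93}} + \frac{27743}{41906} = 45842 \left(-93\right) + \frac{27743}{41906} = -4263306 + \frac{27743}{41906} = - \frac{178658073493}{41906}$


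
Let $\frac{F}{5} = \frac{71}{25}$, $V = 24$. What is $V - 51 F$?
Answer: $- \frac{3501}{5} \approx -700.2$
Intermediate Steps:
$F = \frac{71}{5}$ ($F = 5 \cdot \frac{71}{25} = \frac{71}{5} \approx 14.2$)
$V - 51 F = 24 - \frac{3621}{5} = - \frac{3501}{5}$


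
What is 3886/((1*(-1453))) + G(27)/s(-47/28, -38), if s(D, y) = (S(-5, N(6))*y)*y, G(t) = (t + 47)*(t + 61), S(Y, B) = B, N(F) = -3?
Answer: -6574022/1573599 ≈ -4.1777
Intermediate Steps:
G(t) = (47 + t)*(61 + t)
s(D, y) = -3*y² (s(D, y) = (-3*y)*y = -3*y²)
3886/((1*(-1453))) + G(27)/s(-47/28, -38) = 3886/((1*(-1453))) + (2867 + 27² + 108*27)/((-3*(-38)²)) = 3886/(-1453) + (2867 + 729 + 2916)/((-3*1444)) = 3886*(-1/1453) + 6512/(-4332) = -3886/1453 + 6512*(-1/4332) = -3886/1453 - 1628/1083 = -6574022/1573599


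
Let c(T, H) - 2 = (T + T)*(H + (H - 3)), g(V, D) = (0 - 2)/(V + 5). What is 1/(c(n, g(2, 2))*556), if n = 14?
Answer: -1/54488 ≈ -1.8353e-5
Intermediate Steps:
g(V, D) = -2/(5 + V)
c(T, H) = 2 + 2*T*(-3 + 2*H) (c(T, H) = 2 + (T + T)*(H + (H - 3)) = 2 + (2*T)*(H + (-3 + H)) = 2 + (2*T)*(-3 + 2*H) = 2 + 2*T*(-3 + 2*H))
1/(c(n, g(2, 2))*556) = 1/((2 - 6*14 + 4*(-2/(5 + 2))*14)*556) = 1/((2 - 84 + 4*(-2/7)*14)*556) = 1/((2 - 84 - 16)*556) = 1/(-98*556) = 1/(-54488) = -1/54488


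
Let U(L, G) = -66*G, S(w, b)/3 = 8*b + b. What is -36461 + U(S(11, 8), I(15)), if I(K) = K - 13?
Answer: -36593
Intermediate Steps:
I(K) = -13 + K
S(w, b) = 27*b (S(w, b) = 3*(8*b + b) = 3*(9*b) = 27*b)
-36461 + U(S(11, 8), I(15)) = -36461 - 66*(-13 + 15) = -36461 - 66*2 = -36461 - 132 = -36593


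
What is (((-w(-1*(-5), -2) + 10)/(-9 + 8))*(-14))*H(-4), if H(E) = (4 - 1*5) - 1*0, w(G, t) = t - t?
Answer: -140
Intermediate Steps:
w(G, t) = 0
H(E) = -1 (H(E) = (4 - 5) + 0 = -1 + 0 = -1)
(((-w(-1*(-5), -2) + 10)/(-9 + 8))*(-14))*H(-4) = (((-1*0 + 10)/(-9 + 8))*(-14))*(-1) = (((0 + 10)/(-1))*(-14))*(-1) = ((10*(-1))*(-14))*(-1) = -10*(-14)*(-1) = 140*(-1) = -140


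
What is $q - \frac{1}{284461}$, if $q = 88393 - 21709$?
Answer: $\frac{18968997323}{284461} \approx 66684.0$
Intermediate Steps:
$q = 66684$
$q - \frac{1}{284461} = 66684 - \frac{1}{284461} = \frac{18968997323}{284461}$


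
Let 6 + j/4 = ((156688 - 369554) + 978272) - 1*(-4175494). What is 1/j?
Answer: 1/19763576 ≈ 5.0598e-8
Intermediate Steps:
j = 19763576 (j = -24 + 4*(((156688 - 369554) + 978272) - 1*(-4175494)) = -24 + 4*((-212866 + 978272) + 4175494) = -24 + 4*(765406 + 4175494) = -24 + 4*4940900 = -24 + 19763600 = 19763576)
1/j = 1/19763576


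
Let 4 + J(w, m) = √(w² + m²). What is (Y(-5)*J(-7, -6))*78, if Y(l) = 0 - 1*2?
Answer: 624 - 156*√85 ≈ -814.25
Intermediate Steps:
J(w, m) = -4 + √(m² + w²) (J(w, m) = -4 + √(w² + m²) = -4 + √(m² + w²))
Y(l) = -2 (Y(l) = 0 - 2 = -2)
(Y(-5)*J(-7, -6))*78 = -2*(-4 + √((-6)² + (-7)²))*78 = -2*(-4 + √(36 + 49))*78 = -2*(-4 + √85)*78 = (8 - 2*√85)*78 = 624 - 156*√85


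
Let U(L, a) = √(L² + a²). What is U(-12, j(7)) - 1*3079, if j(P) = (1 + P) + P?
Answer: -3079 + 3*√41 ≈ -3059.8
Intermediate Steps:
j(P) = 1 + 2*P
U(-12, j(7)) - 1*3079 = √((-12)² + (1 + 2*7)²) - 1*3079 = √(144 + (1 + 14)²) - 3079 = √(144 + 15²) - 3079 = √(144 + 225) - 3079 = √369 - 3079 = 3*√41 - 3079 = -3079 + 3*√41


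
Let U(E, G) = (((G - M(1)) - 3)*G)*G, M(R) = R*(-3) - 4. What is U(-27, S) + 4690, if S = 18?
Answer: 11818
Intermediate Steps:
M(R) = -4 - 3*R (M(R) = -3*R - 4 = -4 - 3*R)
U(E, G) = G²*(4 + G) (U(E, G) = (((G - (-4 - 3*1)) - 3)*G)*G = (((G - (-4 - 3)) - 3)*G)*G = (((G - 1*(-7)) - 3)*G)*G = (((G + 7) - 3)*G)*G = (((7 + G) - 3)*G)*G = ((4 + G)*G)*G = (G*(4 + G))*G = G²*(4 + G))
U(-27, S) + 4690 = 18²*(4 + 18) + 4690 = 324*22 + 4690 = 7128 + 4690 = 11818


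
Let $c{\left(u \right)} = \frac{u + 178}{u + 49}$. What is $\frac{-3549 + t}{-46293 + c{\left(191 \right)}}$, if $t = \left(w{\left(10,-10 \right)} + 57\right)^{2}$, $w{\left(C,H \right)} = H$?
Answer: $\frac{107200}{3703317} \approx 0.028947$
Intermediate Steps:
$c{\left(u \right)} = \frac{178 + u}{49 + u}$
$t = 2209$ ($t = \left(-10 + 57\right)^{2} = 47^{2} = 2209$)
$\frac{-3549 + t}{-46293 + c{\left(191 \right)}} = \frac{-3549 + 2209}{-46293 + \frac{178 + 191}{49 + 191}} = - \frac{1340}{-46293 + \frac{1}{240} \cdot 369} = - \frac{1340}{-46293 + \frac{123}{80}} = - \frac{1340}{- \frac{3703317}{80}} = \left(-1340\right) \left(- \frac{80}{3703317}\right) = \frac{107200}{3703317}$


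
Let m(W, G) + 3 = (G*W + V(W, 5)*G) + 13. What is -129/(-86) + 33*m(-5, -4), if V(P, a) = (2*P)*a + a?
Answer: 13863/2 ≈ 6931.5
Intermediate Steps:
V(P, a) = a + 2*P*a (V(P, a) = 2*P*a + a = a + 2*P*a)
m(W, G) = 10 + G*W + G*(5 + 10*W) (m(W, G) = -3 + ((G*W + (5*(1 + 2*W))*G) + 13) = -3 + ((G*W + (5 + 10*W)*G) + 13) = -3 + ((G*W + G*(5 + 10*W)) + 13) = -3 + (13 + G*W + G*(5 + 10*W)) = 10 + G*W + G*(5 + 10*W))
-129/(-86) + 33*m(-5, -4) = -129/(-86) + 33*(10 + 5*(-4) + 11*(-4)*(-5)) = -129*(-1/86) + 33*(10 - 20 + 220) = 3/2 + 33*210 = 3/2 + 6930 = 13863/2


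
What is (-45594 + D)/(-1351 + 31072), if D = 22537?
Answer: -23057/29721 ≈ -0.77578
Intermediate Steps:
(-45594 + D)/(-1351 + 31072) = (-45594 + 22537)/(-1351 + 31072) = -23057/29721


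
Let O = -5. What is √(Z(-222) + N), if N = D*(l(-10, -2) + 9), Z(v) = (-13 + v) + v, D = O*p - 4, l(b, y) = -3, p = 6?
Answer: I*√661 ≈ 25.71*I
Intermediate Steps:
D = -34 (D = -5*6 - 4 = -30 - 4 = -34)
Z(v) = -13 + 2*v
N = -204 (N = -34*(-3 + 9) = -34*6 = -204)
√(Z(-222) + N) = √((-13 + 2*(-222)) - 204) = √((-13 - 444) - 204) = √(-457 - 204) = √(-661) = I*√661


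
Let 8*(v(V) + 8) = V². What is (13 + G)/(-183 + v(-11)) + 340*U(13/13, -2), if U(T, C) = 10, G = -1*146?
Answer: 683552/201 ≈ 3400.8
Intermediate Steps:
G = -146
v(V) = -8 + V²/8
(13 + G)/(-183 + v(-11)) + 340*U(13/13, -2) = (13 - 146)/(-183 + (-8 + (⅛)*(-11)²)) + 340*10 = -133/(-183 + (-8 + (⅛)*121)) + 3400 = -133/(-183 + (-8 + 121/8)) + 3400 = -133/(-183 + 57/8) + 3400 = -133/(-1407/8) + 3400 = -133*(-8/1407) + 3400 = 152/201 + 3400 = 683552/201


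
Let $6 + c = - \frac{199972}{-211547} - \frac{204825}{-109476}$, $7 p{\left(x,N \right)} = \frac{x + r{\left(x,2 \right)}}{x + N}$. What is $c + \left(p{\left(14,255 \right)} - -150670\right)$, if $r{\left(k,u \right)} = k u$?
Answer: $\frac{312877615130010709}{2076618970356} \approx 1.5067 \cdot 10^{5}$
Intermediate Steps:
$p{\left(x,N \right)} = \frac{3 x}{7 \left(N + x\right)}$ ($p{\left(x,N \right)} = \frac{\left(x + x 2\right) \frac{1}{x + N}}{7} = \frac{\left(x + 2 x\right) \frac{1}{N + x}}{7} = \frac{3 x \frac{1}{N + x}}{7} = \frac{3 x}{7 \left(N + x\right)}$)
$c = - \frac{24577889095}{7719773124}$ ($c = -6 - \left(- \frac{199972}{211547} - \frac{68275}{36492}\right) = -6 - - \frac{21740749649}{7719773124} = -6 + \left(\frac{199972}{211547} + \frac{68275}{36492}\right) = -6 + \frac{21740749649}{7719773124} = - \frac{24577889095}{7719773124} \approx -3.1838$)
$c + \left(p{\left(14,255 \right)} - -150670\right) = - \frac{24577889095}{7719773124} + \left(\frac{3}{7} \cdot 14 \frac{1}{255 + 14} - -150670\right) = - \frac{24577889095}{7719773124} + \left(\frac{3}{7} \cdot 14 \cdot \frac{1}{269} + 150670\right) = - \frac{24577889095}{7719773124} + \left(\frac{6}{269} + 150670\right) = - \frac{24577889095}{7719773124} + \frac{40530236}{269} = \frac{312877615130010709}{2076618970356}$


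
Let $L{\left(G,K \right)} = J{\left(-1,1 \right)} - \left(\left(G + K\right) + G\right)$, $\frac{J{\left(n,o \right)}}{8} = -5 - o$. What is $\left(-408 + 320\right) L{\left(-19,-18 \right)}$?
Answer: $-704$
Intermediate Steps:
$J{\left(n,o \right)} = -40 - 8 o$ ($J{\left(n,o \right)} = 8 \left(-5 - o\right) = -40 - 8 o$)
$L{\left(G,K \right)} = -48 - K - 2 G$ ($L{\left(G,K \right)} = \left(-40 - 8\right) - \left(\left(G + K\right) + G\right) = \left(-40 - 8\right) - \left(K + 2 G\right) = -48 - \left(K + 2 G\right) = -48 - K - 2 G$)
$\left(-408 + 320\right) L{\left(-19,-18 \right)} = \left(-408 + 320\right) \left(-48 - -18 - -38\right) = - 88 \left(-48 + 18 + 38\right) = \left(-88\right) 8 = -704$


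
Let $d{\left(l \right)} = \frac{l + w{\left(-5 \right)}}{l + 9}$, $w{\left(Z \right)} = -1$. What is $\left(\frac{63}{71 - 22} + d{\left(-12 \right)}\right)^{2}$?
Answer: $\frac{13924}{441} \approx 31.574$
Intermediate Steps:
$d{\left(l \right)} = \frac{-1 + l}{9 + l}$ ($d{\left(l \right)} = \frac{l - 1}{l + 9} = \frac{-1 + l}{9 + l}$)
$\left(\frac{63}{71 - 22} + d{\left(-12 \right)}\right)^{2} = \left(\frac{63}{71 - 22} + \frac{-1 - 12}{9 - 12}\right)^{2} = \left(\frac{63}{49} + \frac{1}{-3} \left(-13\right)\right)^{2} = \left(63 \cdot \frac{1}{49} - - \frac{13}{3}\right)^{2} = \left(\frac{9}{7} + \frac{13}{3}\right)^{2} = \left(\frac{118}{21}\right)^{2} = \frac{13924}{441}$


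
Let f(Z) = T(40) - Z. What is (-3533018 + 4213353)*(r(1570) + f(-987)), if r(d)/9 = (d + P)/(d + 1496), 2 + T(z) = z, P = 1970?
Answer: 359955043475/511 ≈ 7.0441e+8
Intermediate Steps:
T(z) = -2 + z
f(Z) = 38 - Z (f(Z) = (-2 + 40) - Z = 38 - Z)
r(d) = 9*(1970 + d)/(1496 + d) (r(d) = 9*((d + 1970)/(d + 1496)) = 9*((1970 + d)/(1496 + d)) = 9*(1970 + d)/(1496 + d))
(-3533018 + 4213353)*(r(1570) + f(-987)) = (-3533018 + 4213353)*(9*(1970 + 1570)/(1496 + 1570) + (38 - 1*(-987))) = 680335*(9*3540/3066 + (38 + 987)) = 680335*(9*(1/3066)*3540 + 1025) = 680335*(5310/511 + 1025) = 680335*(529085/511) = 359955043475/511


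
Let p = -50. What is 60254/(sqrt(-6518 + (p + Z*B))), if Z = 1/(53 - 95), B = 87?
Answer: -60254*I*sqrt(1287734)/91981 ≈ -743.36*I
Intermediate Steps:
Z = -1/42 (Z = 1/(-42) = -1/42 ≈ -0.023810)
60254/(sqrt(-6518 + (p + Z*B))) = 60254/(sqrt(-6518 + (-50 - 1/42*87))) = 60254/(sqrt(-6518 + (-50 - 29/14))) = 60254/(sqrt(-6518 - 729/14)) = 60254/(sqrt(-91981/14)) = 60254/((I*sqrt(1287734)/14)) = 60254*(-I*sqrt(1287734)/91981) = -60254*I*sqrt(1287734)/91981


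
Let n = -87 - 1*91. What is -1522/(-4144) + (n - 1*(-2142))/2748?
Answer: 1540159/1423464 ≈ 1.0820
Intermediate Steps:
n = -178 (n = -87 - 91 = -178)
-1522/(-4144) + (n - 1*(-2142))/2748 = -1522/(-4144) + (-178 - 1*(-2142))/2748 = -1522*(-1/4144) + (-178 + 2142)*(1/2748) = 761/2072 + 1964*(1/2748) = 761/2072 + 491/687 = 1540159/1423464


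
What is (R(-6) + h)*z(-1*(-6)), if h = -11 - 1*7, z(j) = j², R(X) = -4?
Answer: -792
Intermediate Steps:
h = -18 (h = -11 - 7 = -18)
(R(-6) + h)*z(-1*(-6)) = (-4 - 18)*(-1*(-6))² = -22*6² = -22*36 = -792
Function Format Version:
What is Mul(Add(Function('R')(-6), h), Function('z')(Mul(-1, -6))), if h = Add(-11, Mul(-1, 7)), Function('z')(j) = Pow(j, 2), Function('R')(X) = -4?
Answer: -792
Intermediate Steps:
h = -18 (h = Add(-11, -7) = -18)
Mul(Add(Function('R')(-6), h), Function('z')(Mul(-1, -6))) = Mul(Add(-4, -18), Pow(Mul(-1, -6), 2)) = Mul(-22, Pow(6, 2)) = Mul(-22, 36) = -792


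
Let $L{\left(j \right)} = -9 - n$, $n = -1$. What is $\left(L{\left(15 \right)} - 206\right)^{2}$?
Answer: $45796$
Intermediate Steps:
$L{\left(j \right)} = -8$ ($L{\left(j \right)} = -9 - -1 = -9 + 1 = -8$)
$\left(L{\left(15 \right)} - 206\right)^{2} = \left(-8 - 206\right)^{2} = \left(-214\right)^{2} = 45796$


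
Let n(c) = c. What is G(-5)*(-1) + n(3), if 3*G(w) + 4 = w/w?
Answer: 4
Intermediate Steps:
G(w) = -1 (G(w) = -4/3 + (w/w)/3 = -4/3 + (⅓)*1 = -4/3 + ⅓ = -1)
G(-5)*(-1) + n(3) = -1*(-1) + 3 = 1 + 3 = 4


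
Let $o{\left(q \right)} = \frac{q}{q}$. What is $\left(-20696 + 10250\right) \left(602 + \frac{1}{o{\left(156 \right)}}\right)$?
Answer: $-6298938$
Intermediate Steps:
$o{\left(q \right)} = 1$
$\left(-20696 + 10250\right) \left(602 + \frac{1}{o{\left(156 \right)}}\right) = \left(-20696 + 10250\right) \left(602 + 1^{-1}\right) = - 10446 \left(602 + 1\right) = \left(-10446\right) 603 = -6298938$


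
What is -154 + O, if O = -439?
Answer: -593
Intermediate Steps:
-154 + O = -154 - 439 = -593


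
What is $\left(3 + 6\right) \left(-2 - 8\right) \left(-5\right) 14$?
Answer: $6300$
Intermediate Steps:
$\left(3 + 6\right) \left(-2 - 8\right) \left(-5\right) 14 = 9 \left(-10\right) \left(-5\right) 14 = \left(-90\right) \left(-5\right) 14 = 450 \cdot 14 = 6300$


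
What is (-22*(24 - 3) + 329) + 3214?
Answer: 3081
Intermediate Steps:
(-22*(24 - 3) + 329) + 3214 = (-22*21 + 329) + 3214 = (-462 + 329) + 3214 = -133 + 3214 = 3081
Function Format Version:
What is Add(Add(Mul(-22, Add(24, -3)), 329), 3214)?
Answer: 3081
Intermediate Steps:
Add(Add(Mul(-22, Add(24, -3)), 329), 3214) = Add(Add(Mul(-22, 21), 329), 3214) = Add(Add(-462, 329), 3214) = Add(-133, 3214) = 3081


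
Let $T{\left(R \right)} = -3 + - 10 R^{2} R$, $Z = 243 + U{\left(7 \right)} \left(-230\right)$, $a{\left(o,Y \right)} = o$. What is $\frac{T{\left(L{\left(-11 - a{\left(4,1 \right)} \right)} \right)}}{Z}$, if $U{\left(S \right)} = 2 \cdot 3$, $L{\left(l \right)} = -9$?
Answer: $- \frac{2429}{379} \approx -6.409$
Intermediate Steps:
$U{\left(S \right)} = 6$
$Z = -1137$ ($Z = 243 + 6 \left(-230\right) = 243 - 1380 = -1137$)
$T{\left(R \right)} = -3 - 10 R^{3}$
$\frac{T{\left(L{\left(-11 - a{\left(4,1 \right)} \right)} \right)}}{Z} = \frac{-3 - 10 \left(-9\right)^{3}}{-1137} = \left(-3 - -7290\right) \left(- \frac{1}{1137}\right) = \left(-3 + 7290\right) \left(- \frac{1}{1137}\right) = 7287 \left(- \frac{1}{1137}\right) = - \frac{2429}{379}$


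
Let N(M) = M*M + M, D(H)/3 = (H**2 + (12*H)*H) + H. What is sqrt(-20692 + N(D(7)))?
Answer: 2*sqrt(928466) ≈ 1927.1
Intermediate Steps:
D(H) = 3*H + 39*H**2 (D(H) = 3*((H**2 + (12*H)*H) + H) = 3*((H**2 + 12*H**2) + H) = 3*(13*H**2 + H) = 3*(H + 13*H**2) = 3*H + 39*H**2)
N(M) = M + M**2 (N(M) = M**2 + M = M + M**2)
sqrt(-20692 + N(D(7))) = sqrt(-20692 + (3*7*(1 + 13*7))*(1 + 3*7*(1 + 13*7))) = sqrt(-20692 + (3*7*(1 + 91))*(1 + 3*7*(1 + 91))) = sqrt(-20692 + (3*7*92)*(1 + 3*7*92)) = sqrt(-20692 + 1932*(1 + 1932)) = sqrt(-20692 + 1932*1933) = sqrt(-20692 + 3734556) = sqrt(3713864) = 2*sqrt(928466)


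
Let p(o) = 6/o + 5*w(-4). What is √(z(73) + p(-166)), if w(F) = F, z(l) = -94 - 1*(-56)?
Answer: I*√399811/83 ≈ 7.6181*I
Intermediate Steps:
z(l) = -38 (z(l) = -94 + 56 = -38)
p(o) = -20 + 6/o (p(o) = 6/o + 5*(-4) = 6/o - 20 = -20 + 6/o)
√(z(73) + p(-166)) = √(-38 + (-20 + 6/(-166))) = √(-38 + (-20 + 6*(-1/166))) = √(-38 + (-20 - 3/83)) = √(-38 - 1663/83) = √(-4817/83) = I*√399811/83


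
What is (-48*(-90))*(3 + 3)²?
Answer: 155520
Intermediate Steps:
(-48*(-90))*(3 + 3)² = 4320*6² = 4320*36 = 155520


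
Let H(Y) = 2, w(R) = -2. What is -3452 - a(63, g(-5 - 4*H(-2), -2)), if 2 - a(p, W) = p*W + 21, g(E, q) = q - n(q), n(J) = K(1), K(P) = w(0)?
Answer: -3433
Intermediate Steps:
K(P) = -2
n(J) = -2
g(E, q) = 2 + q (g(E, q) = q - 1*(-2) = q + 2 = 2 + q)
a(p, W) = -19 - W*p (a(p, W) = 2 - (p*W + 21) = 2 - (W*p + 21) = 2 - (21 + W*p) = 2 + (-21 - W*p) = -19 - W*p)
-3452 - a(63, g(-5 - 4*H(-2), -2)) = -3452 - (-19 - 1*(2 - 2)*63) = -3452 - (-19 - 1*0*63) = -3452 - (-19 + 0) = -3452 - 1*(-19) = -3452 + 19 = -3433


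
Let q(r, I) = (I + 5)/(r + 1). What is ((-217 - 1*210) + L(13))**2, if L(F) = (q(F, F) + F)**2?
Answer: 119311929/2401 ≈ 49693.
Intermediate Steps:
q(r, I) = (5 + I)/(1 + r)
L(F) = (F + (5 + F)/(1 + F))**2 (L(F) = ((5 + F)/(1 + F) + F)**2 = (F + (5 + F)/(1 + F))**2)
((-217 - 1*210) + L(13))**2 = ((-217 - 1*210) + (5 + 13 + 13*(1 + 13))**2/(1 + 13)**2)**2 = ((-217 - 210) + (5 + 13 + 13*14)**2/14**2)**2 = (-427 + (5 + 13 + 182)**2/196)**2 = (-427 + (1/196)*200**2)**2 = (-427 + (1/196)*40000)**2 = (-427 + 10000/49)**2 = (-10923/49)**2 = 119311929/2401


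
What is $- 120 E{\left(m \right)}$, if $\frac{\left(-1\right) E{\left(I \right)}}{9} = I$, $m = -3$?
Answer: $-3240$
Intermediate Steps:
$E{\left(I \right)} = - 9 I$
$- 120 E{\left(m \right)} = - 120 \left(\left(-9\right) \left(-3\right)\right) = \left(-120\right) 27 = -3240$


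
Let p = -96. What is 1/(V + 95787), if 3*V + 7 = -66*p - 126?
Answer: 3/293564 ≈ 1.0219e-5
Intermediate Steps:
V = 6203/3 (V = -7/3 + (-66*(-96) - 126)/3 = -7/3 + (6336 - 126)/3 = -7/3 + (⅓)*6210 = -7/3 + 2070 = 6203/3 ≈ 2067.7)
1/(V + 95787) = 1/(6203/3 + 95787) = 1/(293564/3) = 3/293564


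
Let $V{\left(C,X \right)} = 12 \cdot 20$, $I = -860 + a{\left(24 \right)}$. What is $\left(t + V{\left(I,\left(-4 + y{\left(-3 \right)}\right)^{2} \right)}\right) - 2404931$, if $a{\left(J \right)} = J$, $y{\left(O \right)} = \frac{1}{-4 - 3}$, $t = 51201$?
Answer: $-2353490$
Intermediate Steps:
$y{\left(O \right)} = - \frac{1}{7}$ ($y{\left(O \right)} = \frac{1}{-7} = - \frac{1}{7}$)
$I = -836$ ($I = -860 + 24 = -836$)
$V{\left(C,X \right)} = 240$
$\left(t + V{\left(I,\left(-4 + y{\left(-3 \right)}\right)^{2} \right)}\right) - 2404931 = \left(51201 + 240\right) - 2404931 = 51441 - 2404931 = -2353490$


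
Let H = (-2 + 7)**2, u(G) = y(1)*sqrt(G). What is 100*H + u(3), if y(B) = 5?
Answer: 2500 + 5*sqrt(3) ≈ 2508.7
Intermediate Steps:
u(G) = 5*sqrt(G)
H = 25 (H = 5**2 = 25)
100*H + u(3) = 100*25 + 5*sqrt(3) = 2500 + 5*sqrt(3)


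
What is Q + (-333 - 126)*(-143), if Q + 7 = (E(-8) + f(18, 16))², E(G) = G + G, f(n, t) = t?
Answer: 65630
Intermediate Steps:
E(G) = 2*G
Q = -7 (Q = -7 + (2*(-8) + 16)² = -7 + (-16 + 16)² = -7 + 0² = -7 + 0 = -7)
Q + (-333 - 126)*(-143) = -7 + (-333 - 126)*(-143) = -7 - 459*(-143) = -7 + 65637 = 65630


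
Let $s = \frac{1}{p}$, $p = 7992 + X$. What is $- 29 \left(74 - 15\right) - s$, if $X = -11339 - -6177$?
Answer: $- \frac{4842131}{2830} \approx -1711.0$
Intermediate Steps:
$X = -5162$ ($X = -11339 + 6177 = -5162$)
$p = 2830$ ($p = 7992 - 5162 = 2830$)
$s = \frac{1}{2830} \approx 0.00035336$
$- 29 \left(74 - 15\right) - s = - 29 \left(74 - 15\right) - \frac{1}{2830} = \left(-29\right) 59 - \frac{1}{2830} = -1711 - \frac{1}{2830} = - \frac{4842131}{2830}$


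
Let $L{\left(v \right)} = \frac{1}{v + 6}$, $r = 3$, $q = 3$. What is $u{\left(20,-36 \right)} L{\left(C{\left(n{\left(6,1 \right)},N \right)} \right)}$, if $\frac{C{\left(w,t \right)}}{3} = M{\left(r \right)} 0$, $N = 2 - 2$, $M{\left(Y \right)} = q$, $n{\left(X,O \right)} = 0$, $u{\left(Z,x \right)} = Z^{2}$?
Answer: $\frac{200}{3} \approx 66.667$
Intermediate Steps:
$M{\left(Y \right)} = 3$
$N = 0$
$C{\left(w,t \right)} = 0$ ($C{\left(w,t \right)} = 3 \cdot 3 \cdot 0 = 3 \cdot 0 = 0$)
$L{\left(v \right)} = \frac{1}{6 + v}$
$u{\left(20,-36 \right)} L{\left(C{\left(n{\left(6,1 \right)},N \right)} \right)} = \frac{20^{2}}{6 + 0} = \frac{400}{6} = 400 \cdot \frac{1}{6} = \frac{200}{3}$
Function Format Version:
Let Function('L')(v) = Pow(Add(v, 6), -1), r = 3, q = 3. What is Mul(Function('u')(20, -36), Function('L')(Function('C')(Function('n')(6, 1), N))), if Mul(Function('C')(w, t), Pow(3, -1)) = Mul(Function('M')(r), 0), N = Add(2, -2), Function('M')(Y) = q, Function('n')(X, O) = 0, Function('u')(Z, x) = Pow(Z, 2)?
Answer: Rational(200, 3) ≈ 66.667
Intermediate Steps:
Function('M')(Y) = 3
N = 0
Function('C')(w, t) = 0 (Function('C')(w, t) = Mul(3, Mul(3, 0)) = Mul(3, 0) = 0)
Function('L')(v) = Pow(Add(6, v), -1)
Mul(Function('u')(20, -36), Function('L')(Function('C')(Function('n')(6, 1), N))) = Mul(Pow(20, 2), Pow(Add(6, 0), -1)) = Mul(400, Pow(6, -1)) = Mul(400, Rational(1, 6)) = Rational(200, 3)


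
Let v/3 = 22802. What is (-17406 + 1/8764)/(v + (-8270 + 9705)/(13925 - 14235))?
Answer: -4728931673/18583558070 ≈ -0.25447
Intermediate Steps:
v = 68406 (v = 3*22802 = 68406)
(-17406 + 1/8764)/(v + (-8270 + 9705)/(13925 - 14235)) = (-17406 + 1/8764)/(68406 + (-8270 + 9705)/(13925 - 14235)) = (-17406 + 1/8764)/(68406 + 1435/(-310)) = -152546183/(8764*(68406 + 1435*(-1/310))) = -152546183/(8764*(68406 - 287/62)) = -152546183/(8764*4240885/62) = -152546183/8764*62/4240885 = -4728931673/18583558070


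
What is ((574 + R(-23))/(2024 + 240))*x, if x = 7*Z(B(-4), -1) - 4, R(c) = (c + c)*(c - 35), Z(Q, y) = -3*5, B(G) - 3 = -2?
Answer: -176689/1132 ≈ -156.09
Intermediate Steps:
B(G) = 1 (B(G) = 3 - 2 = 1)
Z(Q, y) = -15
R(c) = 2*c*(-35 + c) (R(c) = (2*c)*(-35 + c) = 2*c*(-35 + c))
x = -109 (x = 7*(-15) - 4 = -105 - 4 = -109)
((574 + R(-23))/(2024 + 240))*x = ((574 + 2*(-23)*(-35 - 23))/(2024 + 240))*(-109) = ((574 + 2*(-23)*(-58))/2264)*(-109) = ((574 + 2668)*(1/2264))*(-109) = (3242*(1/2264))*(-109) = (1621/1132)*(-109) = -176689/1132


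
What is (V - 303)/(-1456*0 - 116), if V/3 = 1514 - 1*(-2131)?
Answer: -2658/29 ≈ -91.655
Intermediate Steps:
V = 10935 (V = 3*(1514 - 1*(-2131)) = 3*(1514 + 2131) = 3*3645 = 10935)
(V - 303)/(-1456*0 - 116) = (10935 - 303)/(-1456*0 - 116) = 10632/(0 - 116) = 10632/(-116) = 10632*(-1/116) = -2658/29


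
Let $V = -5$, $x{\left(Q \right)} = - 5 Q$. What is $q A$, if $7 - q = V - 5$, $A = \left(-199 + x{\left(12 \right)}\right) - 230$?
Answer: $-8313$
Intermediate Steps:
$A = -489$ ($A = \left(-199 - 60\right) - 230 = -259 - 230 = -489$)
$q = 17$ ($q = 7 - \left(-5 - 5\right) = 7 - -10 = 7 + 10 = 17$)
$q A = 17 \left(-489\right) = -8313$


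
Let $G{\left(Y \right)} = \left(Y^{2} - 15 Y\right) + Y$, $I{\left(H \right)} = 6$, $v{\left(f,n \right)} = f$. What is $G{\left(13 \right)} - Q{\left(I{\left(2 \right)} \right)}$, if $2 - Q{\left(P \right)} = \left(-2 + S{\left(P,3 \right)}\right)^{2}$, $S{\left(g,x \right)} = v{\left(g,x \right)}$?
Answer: $1$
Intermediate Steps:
$S{\left(g,x \right)} = g$
$Q{\left(P \right)} = 2 - \left(-2 + P\right)^{2}$
$G{\left(Y \right)} = Y^{2} - 14 Y$
$G{\left(13 \right)} - Q{\left(I{\left(2 \right)} \right)} = 13 \left(-14 + 13\right) - \left(2 - \left(-2 + 6\right)^{2}\right) = 13 \left(-1\right) - \left(2 - 4^{2}\right) = -13 - \left(2 - 16\right) = -13 - -14 = -13 + 14 = 1$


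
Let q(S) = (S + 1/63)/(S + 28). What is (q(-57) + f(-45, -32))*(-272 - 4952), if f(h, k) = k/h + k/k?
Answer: -175427144/9135 ≈ -19204.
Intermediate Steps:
f(h, k) = 1 + k/h (f(h, k) = k/h + 1 = 1 + k/h)
q(S) = (1/63 + S)/(28 + S) (q(S) = (S + 1/63)/(28 + S) = (1/63 + S)/(28 + S))
(q(-57) + f(-45, -32))*(-272 - 4952) = ((1/63 - 57)/(28 - 57) + (-45 - 32)/(-45))*(-272 - 4952) = (-3590/63/(-29) - 1/45*(-77))*(-5224) = (-1/29*(-3590/63) + 77/45)*(-5224) = (3590/1827 + 77/45)*(-5224) = (33581/9135)*(-5224) = -175427144/9135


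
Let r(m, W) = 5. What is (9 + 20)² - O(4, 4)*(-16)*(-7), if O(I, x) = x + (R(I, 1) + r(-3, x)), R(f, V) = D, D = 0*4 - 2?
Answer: 57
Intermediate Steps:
D = -2 (D = 0 - 2 = -2)
R(f, V) = -2
O(I, x) = 3 + x (O(I, x) = x + (-2 + 5) = x + 3 = 3 + x)
(9 + 20)² - O(4, 4)*(-16)*(-7) = (9 + 20)² - (3 + 4)*(-16)*(-7) = 29² - 7*(-16)*(-7) = 841 - (-112)*(-7) = 841 - 1*784 = 841 - 784 = 57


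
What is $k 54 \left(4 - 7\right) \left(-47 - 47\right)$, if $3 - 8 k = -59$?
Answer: $118017$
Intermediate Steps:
$k = \frac{31}{4}$ ($k = \frac{3}{8} - - \frac{59}{8} = \frac{3}{8} + \frac{59}{8} = \frac{31}{4} \approx 7.75$)
$k 54 \left(4 - 7\right) \left(-47 - 47\right) = \frac{31}{4} \cdot 54 \left(4 - 7\right) \left(-47 - 47\right) = \frac{837 \left(\left(-3\right) \left(-94\right)\right)}{2} = \frac{837}{2} \cdot 282 = 118017$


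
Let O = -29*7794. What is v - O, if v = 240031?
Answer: 466057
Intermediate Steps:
O = -226026
v - O = 240031 - 1*(-226026) = 240031 + 226026 = 466057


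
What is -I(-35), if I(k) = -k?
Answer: -35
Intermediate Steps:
-I(-35) = -(-1)*(-35) = -1*35 = -35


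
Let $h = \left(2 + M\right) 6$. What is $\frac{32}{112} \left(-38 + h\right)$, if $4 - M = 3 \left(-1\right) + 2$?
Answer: $\frac{8}{7} \approx 1.1429$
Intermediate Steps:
$M = 5$ ($M = 4 - \left(3 \left(-1\right) + 2\right) = 4 - \left(-3 + 2\right) = 4 - -1 = 4 + 1 = 5$)
$h = 42$ ($h = \left(2 + 5\right) 6 = 7 \cdot 6 = 42$)
$\frac{32}{112} \left(-38 + h\right) = \frac{32}{112} \left(-38 + 42\right) = 32 \cdot \frac{1}{112} \cdot 4 = \frac{2}{7} \cdot 4 = \frac{8}{7}$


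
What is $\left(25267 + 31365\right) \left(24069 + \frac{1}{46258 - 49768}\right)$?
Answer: $\frac{2392197663724}{1755} \approx 1.3631 \cdot 10^{9}$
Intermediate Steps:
$\left(25267 + 31365\right) \left(24069 + \frac{1}{46258 - 49768}\right) = 56632 \left(24069 + \frac{1}{-3510}\right) = 56632 \left(24069 - \frac{1}{3510}\right) = 56632 \cdot \frac{84482189}{3510} = \frac{2392197663724}{1755}$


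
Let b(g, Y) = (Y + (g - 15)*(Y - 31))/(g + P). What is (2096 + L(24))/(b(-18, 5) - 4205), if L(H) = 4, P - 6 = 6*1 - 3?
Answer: -4725/9677 ≈ -0.48827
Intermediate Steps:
P = 9 (P = 6 + (6*1 - 3) = 6 + (6 - 3) = 6 + 3 = 9)
b(g, Y) = (Y + (-31 + Y)*(-15 + g))/(9 + g) (b(g, Y) = (Y + (g - 15)*(Y - 31))/(g + 9) = (Y + (-15 + g)*(-31 + Y))/(9 + g) = (Y + (-31 + Y)*(-15 + g))/(9 + g))
(2096 + L(24))/(b(-18, 5) - 4205) = (2096 + 4)/((465 - 31*(-18) - 14*5 + 5*(-18))/(9 - 18) - 4205) = 2100/((465 + 558 - 70 - 90)/(-9) - 4205) = 2100/(-1/9*863 - 4205) = 2100/(-863/9 - 4205) = 2100/(-38708/9) = 2100*(-9/38708) = -4725/9677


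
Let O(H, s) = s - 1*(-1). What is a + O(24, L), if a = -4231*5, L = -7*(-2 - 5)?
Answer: -21105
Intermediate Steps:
L = 49 (L = -7*(-7) = 49)
O(H, s) = 1 + s (O(H, s) = s + 1 = 1 + s)
a = -21155
a + O(24, L) = -21155 + (1 + 49) = -21155 + 50 = -21105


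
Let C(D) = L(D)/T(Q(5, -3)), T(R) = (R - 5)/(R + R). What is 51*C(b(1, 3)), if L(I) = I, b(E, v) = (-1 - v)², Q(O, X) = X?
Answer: 612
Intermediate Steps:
T(R) = (-5 + R)/(2*R) (T(R) = (-5 + R)/((2*R)) = (-5 + R)*(1/(2*R)) = (-5 + R)/(2*R))
C(D) = 3*D/4 (C(D) = D/(((½)*(-5 - 3)/(-3))) = D/(((½)*(-⅓)*(-8))) = D/(4/3) = D*(¾) = 3*D/4)
51*C(b(1, 3)) = 51*(3*(1 + 3)²/4) = 51*((¾)*4²) = 51*((¾)*16) = 51*12 = 612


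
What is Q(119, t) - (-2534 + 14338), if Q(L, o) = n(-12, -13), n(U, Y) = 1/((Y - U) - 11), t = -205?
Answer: -141649/12 ≈ -11804.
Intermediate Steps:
n(U, Y) = 1/(-11 + Y - U)
Q(L, o) = -1/12 (Q(L, o) = -1/(11 - 12 - 1*(-13)) = -1/(11 - 12 + 13) = -1/12)
Q(119, t) - (-2534 + 14338) = -1/12 - (-2534 + 14338) = -1/12 - 1*11804 = -1/12 - 11804 = -141649/12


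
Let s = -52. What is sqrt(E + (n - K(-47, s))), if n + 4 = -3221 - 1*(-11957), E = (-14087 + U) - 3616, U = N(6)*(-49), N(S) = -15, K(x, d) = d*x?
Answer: 2*I*sqrt(2670) ≈ 103.34*I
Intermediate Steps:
U = 735 (U = -15*(-49) = 735)
E = -16968 (E = (-14087 + 735) - 3616 = -13352 - 3616 = -16968)
n = 8732 (n = -4 + (-3221 - 1*(-11957)) = -4 + (-3221 + 11957) = -4 + 8736 = 8732)
sqrt(E + (n - K(-47, s))) = sqrt(-16968 + (8732 - (-52)*(-47))) = sqrt(-16968 + (8732 - 1*2444)) = sqrt(-16968 + (8732 - 2444)) = sqrt(-16968 + 6288) = sqrt(-10680) = 2*I*sqrt(2670)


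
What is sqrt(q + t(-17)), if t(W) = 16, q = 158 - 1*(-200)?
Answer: sqrt(374) ≈ 19.339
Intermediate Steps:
q = 358 (q = 158 + 200 = 358)
sqrt(q + t(-17)) = sqrt(358 + 16) = sqrt(374)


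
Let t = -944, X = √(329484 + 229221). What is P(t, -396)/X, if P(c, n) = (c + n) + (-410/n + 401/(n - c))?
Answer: -72601811*√558705/30310863660 ≈ -1.7904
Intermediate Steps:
X = √558705 ≈ 747.47
P(c, n) = c + n - 410/n + 401/(n - c)
P(t, -396)/X = ((-1*(-396)³ - 410*(-944) + 9*(-396) - 396*(-944)²)/((-396)*(-944 - 1*(-396))))/(√558705) = (-(-1*(-62099136) + 387040 - 3564 - 396*891136)/(396*(-944 + 396)))*(√558705/558705) = (-1/396*(62099136 + 387040 - 3564 - 352889856)/(-548))*(√558705/558705) = (-1/396*(-1/548)*(-290407244))*(√558705/558705) = -72601811*√558705/30310863660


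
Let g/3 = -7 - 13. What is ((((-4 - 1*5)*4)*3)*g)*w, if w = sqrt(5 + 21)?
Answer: 6480*sqrt(26) ≈ 33042.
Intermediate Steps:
w = sqrt(26) ≈ 5.0990
g = -60 (g = 3*(-7 - 13) = 3*(-20) = -60)
((((-4 - 1*5)*4)*3)*g)*w = ((((-4 - 1*5)*4)*3)*(-60))*sqrt(26) = ((((-4 - 5)*4)*3)*(-60))*sqrt(26) = ((-9*4*3)*(-60))*sqrt(26) = (-36*3*(-60))*sqrt(26) = (-108*(-60))*sqrt(26) = 6480*sqrt(26)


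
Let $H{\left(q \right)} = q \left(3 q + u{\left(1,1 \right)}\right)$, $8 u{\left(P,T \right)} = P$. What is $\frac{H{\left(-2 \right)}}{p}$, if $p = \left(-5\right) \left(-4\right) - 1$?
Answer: $\frac{47}{76} \approx 0.61842$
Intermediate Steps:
$u{\left(P,T \right)} = \frac{P}{8}$
$H{\left(q \right)} = q \left(\frac{1}{8} + 3 q\right)$ ($H{\left(q \right)} = q \left(3 q + \frac{1}{8} \cdot 1\right) = q \left(3 q + \frac{1}{8}\right) = q \left(\frac{1}{8} + 3 q\right)$)
$p = 19$ ($p = 20 - 1 = 19$)
$\frac{H{\left(-2 \right)}}{p} = \frac{\frac{1}{8} \left(-2\right) \left(1 + 24 \left(-2\right)\right)}{19} = \frac{1}{8} \left(-2\right) \left(1 - 48\right) \frac{1}{19} = \frac{1}{8} \left(-2\right) \left(-47\right) \frac{1}{19} = \frac{47}{4} \cdot \frac{1}{19} = \frac{47}{76}$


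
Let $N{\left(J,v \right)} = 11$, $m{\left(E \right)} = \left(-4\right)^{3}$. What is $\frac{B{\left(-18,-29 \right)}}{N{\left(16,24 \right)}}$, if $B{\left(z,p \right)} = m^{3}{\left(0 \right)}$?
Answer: $- \frac{262144}{11} \approx -23831.0$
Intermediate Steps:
$m{\left(E \right)} = -64$
$B{\left(z,p \right)} = -262144$ ($B{\left(z,p \right)} = \left(-64\right)^{3} = -262144$)
$\frac{B{\left(-18,-29 \right)}}{N{\left(16,24 \right)}} = - \frac{262144}{11}$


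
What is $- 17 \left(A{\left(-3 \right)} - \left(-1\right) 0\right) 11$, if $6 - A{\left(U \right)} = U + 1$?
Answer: $-1496$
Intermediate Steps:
$A{\left(U \right)} = 5 - U$ ($A{\left(U \right)} = 6 - \left(U + 1\right) = 6 - \left(1 + U\right) = 5 - U$)
$- 17 \left(A{\left(-3 \right)} - \left(-1\right) 0\right) 11 = - 17 \left(\left(5 - -3\right) - \left(-1\right) 0\right) 11 = - 17 \left(\left(5 + 3\right) - 0\right) 11 = - 17 \left(8 + 0\right) 11 = \left(-17\right) 8 \cdot 11 = \left(-136\right) 11 = -1496$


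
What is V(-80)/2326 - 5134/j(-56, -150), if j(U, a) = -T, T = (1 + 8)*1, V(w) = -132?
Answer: 5970248/10467 ≈ 570.39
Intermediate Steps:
T = 9 (T = 9*1 = 9)
j(U, a) = -9 (j(U, a) = -1*9 = -9)
V(-80)/2326 - 5134/j(-56, -150) = -132/2326 - 5134/(-9) = -132*1/2326 - 5134*(-⅑) = -66/1163 + 5134/9 = 5970248/10467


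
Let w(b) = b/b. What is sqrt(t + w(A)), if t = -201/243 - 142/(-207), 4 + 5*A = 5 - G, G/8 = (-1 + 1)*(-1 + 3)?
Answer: 40*sqrt(23)/207 ≈ 0.92673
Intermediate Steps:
G = 0 (G = 8*((-1 + 1)*(-1 + 3)) = 8*(0*2) = 8*0 = 0)
A = 1/5 (A = -4/5 + (5 - 1*0)/5 = -4/5 + (5 + 0)/5 = -4/5 + (1/5)*5 = -4/5 + 1 = 1/5 ≈ 0.20000)
w(b) = 1
t = -263/1863 (t = -201*1/243 - 142*(-1/207) = -67/81 + 142/207 = -263/1863 ≈ -0.14117)
sqrt(t + w(A)) = sqrt(-263/1863 + 1) = sqrt(1600/1863) = 40*sqrt(23)/207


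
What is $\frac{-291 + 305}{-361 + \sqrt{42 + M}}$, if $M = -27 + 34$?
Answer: $- \frac{7}{177} \approx -0.039548$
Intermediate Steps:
$M = 7$
$\frac{-291 + 305}{-361 + \sqrt{42 + M}} = \frac{-291 + 305}{-361 + \sqrt{42 + 7}} = \frac{14}{-361 + \sqrt{49}} = \frac{14}{-361 + 7} = \frac{14}{-354} = 14 \left(- \frac{1}{354}\right) = - \frac{7}{177}$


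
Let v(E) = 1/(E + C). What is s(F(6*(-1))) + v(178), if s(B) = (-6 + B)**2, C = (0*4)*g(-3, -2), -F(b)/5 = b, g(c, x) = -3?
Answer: 102529/178 ≈ 576.01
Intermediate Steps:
F(b) = -5*b
C = 0 (C = (0*4)*(-3) = 0*(-3) = 0)
v(E) = 1/E (v(E) = 1/(E + 0) = 1/E)
s(F(6*(-1))) + v(178) = (-6 - 30*(-1))**2 + 1/178 = (-6 - 5*(-6))**2 + 1/178 = (-6 + 30)**2 + 1/178 = 24**2 + 1/178 = 576 + 1/178 = 102529/178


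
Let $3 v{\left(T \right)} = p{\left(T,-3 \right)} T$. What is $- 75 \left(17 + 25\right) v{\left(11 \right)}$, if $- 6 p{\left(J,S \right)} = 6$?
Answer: $11550$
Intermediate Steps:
$p{\left(J,S \right)} = -1$ ($p{\left(J,S \right)} = \left(- \frac{1}{6}\right) 6 = -1$)
$v{\left(T \right)} = - \frac{T}{3}$ ($v{\left(T \right)} = \frac{\left(-1\right) T}{3} = - \frac{T}{3}$)
$- 75 \left(17 + 25\right) v{\left(11 \right)} = - 75 \left(17 + 25\right) \left(\left(- \frac{1}{3}\right) 11\right) = \left(-75\right) 42 \left(- \frac{11}{3}\right) = \left(-3150\right) \left(- \frac{11}{3}\right) = 11550$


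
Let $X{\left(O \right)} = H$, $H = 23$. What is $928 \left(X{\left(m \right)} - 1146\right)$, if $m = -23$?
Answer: $-1042144$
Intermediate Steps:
$X{\left(O \right)} = 23$
$928 \left(X{\left(m \right)} - 1146\right) = 928 \left(23 - 1146\right) = 928 \left(-1123\right) = -1042144$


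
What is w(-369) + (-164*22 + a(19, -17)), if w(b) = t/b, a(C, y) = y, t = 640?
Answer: -1338265/369 ≈ -3626.7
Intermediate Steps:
w(b) = 640/b
w(-369) + (-164*22 + a(19, -17)) = 640/(-369) + (-164*22 - 17) = 640*(-1/369) + (-3608 - 17) = -640/369 - 3625 = -1338265/369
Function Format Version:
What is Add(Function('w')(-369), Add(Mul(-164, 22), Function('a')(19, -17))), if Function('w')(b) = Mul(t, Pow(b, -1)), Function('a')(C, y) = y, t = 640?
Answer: Rational(-1338265, 369) ≈ -3626.7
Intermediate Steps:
Function('w')(b) = Mul(640, Pow(b, -1))
Add(Function('w')(-369), Add(Mul(-164, 22), Function('a')(19, -17))) = Add(Mul(640, Pow(-369, -1)), Add(Mul(-164, 22), -17)) = Add(Mul(640, Rational(-1, 369)), Add(-3608, -17)) = Add(Rational(-640, 369), -3625) = Rational(-1338265, 369)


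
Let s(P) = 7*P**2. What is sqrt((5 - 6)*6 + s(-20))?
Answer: sqrt(2794) ≈ 52.858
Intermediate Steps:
sqrt((5 - 6)*6 + s(-20)) = sqrt((5 - 6)*6 + 7*(-20)**2) = sqrt(-1*6 + 7*400) = sqrt(-6 + 2800) = sqrt(2794)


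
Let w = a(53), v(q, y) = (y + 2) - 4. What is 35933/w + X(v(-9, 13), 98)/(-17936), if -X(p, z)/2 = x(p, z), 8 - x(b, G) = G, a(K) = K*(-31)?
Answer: -161197507/7367212 ≈ -21.880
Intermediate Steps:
v(q, y) = -2 + y (v(q, y) = (2 + y) - 4 = -2 + y)
a(K) = -31*K
x(b, G) = 8 - G
w = -1643 (w = -31*53 = -1643)
X(p, z) = -16 + 2*z (X(p, z) = -2*(8 - z) = -16 + 2*z)
35933/w + X(v(-9, 13), 98)/(-17936) = 35933/(-1643) + (-16 + 2*98)/(-17936) = 35933*(-1/1643) + (-16 + 196)*(-1/17936) = -35933/1643 + 180*(-1/17936) = -35933/1643 - 45/4484 = -161197507/7367212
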